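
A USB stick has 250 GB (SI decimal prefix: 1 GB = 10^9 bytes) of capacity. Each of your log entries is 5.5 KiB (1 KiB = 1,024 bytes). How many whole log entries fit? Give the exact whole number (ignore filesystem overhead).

Capacity: 250 GB = 250,000,000,000 bytes
Per item: 5.5 KiB = 5,632 bytes
⌊250,000,000,000 / 5,632⌋ = 44,389,204

44,389,204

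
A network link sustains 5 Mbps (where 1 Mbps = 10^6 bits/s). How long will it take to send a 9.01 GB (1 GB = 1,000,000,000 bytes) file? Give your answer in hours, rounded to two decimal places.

4.00 hours

9.01 GB = 9,010,000,000 bytes = 72,080,000,000 bits
5 Mbps = 5,000,000 bits/s
time = 72,080,000,000 / 5,000,000 = 14,416.0000 s
14,416.0000 s / 3600 = 4.00 hours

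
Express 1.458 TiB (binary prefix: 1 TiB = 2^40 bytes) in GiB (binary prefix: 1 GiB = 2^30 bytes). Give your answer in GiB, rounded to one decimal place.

1.458 TiB = 1.458 × 2^40 bytes = 1,603,087,953,297.408 bytes
1 GiB = 1,073,741,824 bytes
1,603,087,953,297.408 / 1,073,741,824 = 1,493.0 GiB

1,493.0 GiB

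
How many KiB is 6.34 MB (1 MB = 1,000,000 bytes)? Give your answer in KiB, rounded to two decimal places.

6.34 MB = 6.34 × 10^6 bytes = 6,340,000 bytes
1 KiB = 1,024 bytes
6,340,000 / 1,024 = 6,191.41 KiB

6,191.41 KiB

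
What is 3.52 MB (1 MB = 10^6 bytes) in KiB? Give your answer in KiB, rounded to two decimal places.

3,437.50 KiB

3.52 MB = 3.52 × 10^6 bytes = 3,520,000 bytes
1 KiB = 2^10 bytes = 1,024 bytes
3,520,000 / 1,024 = 3,437.50 KiB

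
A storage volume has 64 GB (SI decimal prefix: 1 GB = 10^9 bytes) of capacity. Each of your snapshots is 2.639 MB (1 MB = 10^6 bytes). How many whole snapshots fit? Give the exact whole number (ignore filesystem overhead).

24,251

Capacity: 64 GB = 64,000,000,000 bytes
Per item: 2.639 MB = 2,639,000 bytes
⌊64,000,000,000 / 2,639,000⌋ = 24,251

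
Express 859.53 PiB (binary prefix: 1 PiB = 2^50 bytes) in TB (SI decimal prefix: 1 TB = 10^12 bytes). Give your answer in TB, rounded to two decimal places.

967,744.75 TB

859.53 PiB × 1,125,899,906,842,624 bytes/PiB = 967,744,746,928,440,606.72 bytes
1 TB = 10^12 bytes = 1,000,000,000,000 bytes
967,744,746,928,440,606.72 / 1,000,000,000,000 = 967,744.75 TB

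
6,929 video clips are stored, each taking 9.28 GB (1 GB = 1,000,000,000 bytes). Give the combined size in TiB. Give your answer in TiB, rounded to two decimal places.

Total = 6,929 × 9.28 GB = 64301.12 GB
= 64301.12 × 1,000,000,000 bytes = 64,301,120,000,000 bytes
1 TiB = 1,099,511,627,776 bytes
64,301,120,000,000 / 1,099,511,627,776 = 58.48 TiB

58.48 TiB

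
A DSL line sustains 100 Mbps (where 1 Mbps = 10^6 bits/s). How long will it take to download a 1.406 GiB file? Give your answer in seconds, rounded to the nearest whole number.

1.406 GiB = 1,509,681,004.544 bytes = 12,077,448,036.352 bits
100 Mbps = 100,000,000 bits/s
time = 12,077,448,036.352 / 100,000,000 = 121 s

121 seconds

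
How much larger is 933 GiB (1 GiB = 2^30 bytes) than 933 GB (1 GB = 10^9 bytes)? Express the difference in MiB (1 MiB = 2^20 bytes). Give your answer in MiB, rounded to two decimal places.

933 GiB = 933 × 1,073,741,824 = 1,001,801,121,792 bytes
933 GB = 933 × 1,000,000,000 = 933,000,000,000 bytes
difference = 68,801,121,792 bytes
68,801,121,792 / 1,048,576 = 65,613.86 MiB

65,613.86 MiB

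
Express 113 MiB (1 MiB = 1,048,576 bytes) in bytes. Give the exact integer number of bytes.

118,489,088 bytes

113 × 1,048,576 = 118,489,088 bytes  (1 MiB = 2^20 bytes)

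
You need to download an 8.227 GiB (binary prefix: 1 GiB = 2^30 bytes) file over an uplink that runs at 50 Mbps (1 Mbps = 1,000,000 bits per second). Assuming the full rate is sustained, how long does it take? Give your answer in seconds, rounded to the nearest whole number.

8.227 GiB = 8,833,673,986.048 bytes = 70,669,391,888.384 bits
50 Mbps = 50,000,000 bits/s
time = 70,669,391,888.384 / 50,000,000 = 1,413 s

1,413 seconds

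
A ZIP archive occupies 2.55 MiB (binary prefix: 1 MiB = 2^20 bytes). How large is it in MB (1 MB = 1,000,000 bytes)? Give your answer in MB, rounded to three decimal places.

2.674 MB

2.55 MiB × 1,048,576 bytes/MiB = 2,673,868.8 bytes
1 MB = 10^6 bytes = 1,000,000 bytes
2,673,868.8 / 1,000,000 = 2.674 MB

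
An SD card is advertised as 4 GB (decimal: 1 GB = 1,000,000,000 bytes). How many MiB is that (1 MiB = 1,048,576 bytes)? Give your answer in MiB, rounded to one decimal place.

3,814.7 MiB

4 GB × 1,000,000,000 bytes/GB = 4,000,000,000 bytes
1 MiB = 2^20 bytes = 1,048,576 bytes
4,000,000,000 / 1,048,576 = 3,814.7 MiB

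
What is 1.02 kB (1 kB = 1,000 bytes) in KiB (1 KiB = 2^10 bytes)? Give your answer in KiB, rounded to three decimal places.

1.02 kB × 1,000 bytes/kB = 1,020 bytes
1 KiB = 1,024 bytes
1,020 / 1,024 = 0.996 KiB

0.996 KiB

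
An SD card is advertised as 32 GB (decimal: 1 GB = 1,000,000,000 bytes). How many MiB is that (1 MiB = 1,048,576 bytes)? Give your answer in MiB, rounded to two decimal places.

30,517.58 MiB

32 GB × 1,000,000,000 bytes/GB = 32,000,000,000 bytes
1 MiB = 1,048,576 bytes
32,000,000,000 / 1,048,576 = 30,517.58 MiB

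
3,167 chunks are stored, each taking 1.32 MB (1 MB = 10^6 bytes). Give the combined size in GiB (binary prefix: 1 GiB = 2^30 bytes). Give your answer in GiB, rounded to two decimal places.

Total = 3,167 × 1.32 MB = 4180.44 MB
= 4180.44 × 1,000,000 bytes = 4,180,440,000 bytes
1 GiB = 1,073,741,824 bytes
4,180,440,000 / 1,073,741,824 = 3.89 GiB

3.89 GiB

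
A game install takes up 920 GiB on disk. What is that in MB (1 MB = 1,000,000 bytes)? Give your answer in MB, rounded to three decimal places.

987,842.478 MB

920 GiB = 920 × 2^30 bytes = 987,842,478,080 bytes
1 MB = 10^6 bytes = 1,000,000 bytes
987,842,478,080 / 1,000,000 = 987,842.478 MB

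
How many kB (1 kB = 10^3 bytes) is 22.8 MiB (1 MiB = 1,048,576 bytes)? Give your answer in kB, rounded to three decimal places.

23,907.533 kB

22.8 MiB = 22.8 × 2^20 bytes = 23,907,532.8 bytes
1 kB = 10^3 bytes = 1,000 bytes
23,907,532.8 / 1,000 = 23,907.533 kB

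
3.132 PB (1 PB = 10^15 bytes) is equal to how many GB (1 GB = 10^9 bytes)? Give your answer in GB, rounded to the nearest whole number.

3.132 PB × 1,000,000,000,000,000 bytes/PB = 3,132,000,000,000,000 bytes
1 GB = 10^9 bytes = 1,000,000,000 bytes
3,132,000,000,000,000 / 1,000,000,000 = 3,132,000 GB

3,132,000 GB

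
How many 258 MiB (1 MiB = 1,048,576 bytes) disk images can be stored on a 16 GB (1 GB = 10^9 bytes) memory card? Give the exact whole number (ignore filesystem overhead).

59

Capacity: 16 GB = 16,000,000,000 bytes
Per item: 258 MiB = 270,532,608 bytes
⌊16,000,000,000 / 270,532,608⌋ = 59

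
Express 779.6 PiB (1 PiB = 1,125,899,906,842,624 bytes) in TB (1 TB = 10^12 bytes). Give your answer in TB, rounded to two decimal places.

877,751.57 TB

779.6 PiB × 1,125,899,906,842,624 bytes/PiB = 877,751,567,374,509,670.4 bytes
1 TB = 10^12 bytes = 1,000,000,000,000 bytes
877,751,567,374,509,670.4 / 1,000,000,000,000 = 877,751.57 TB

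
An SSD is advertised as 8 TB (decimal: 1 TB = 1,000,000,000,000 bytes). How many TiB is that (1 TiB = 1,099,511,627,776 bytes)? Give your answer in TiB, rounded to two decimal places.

8 TB = 8 × 10^12 bytes = 8,000,000,000,000 bytes
1 TiB = 1,099,511,627,776 bytes
8,000,000,000,000 / 1,099,511,627,776 = 7.28 TiB

7.28 TiB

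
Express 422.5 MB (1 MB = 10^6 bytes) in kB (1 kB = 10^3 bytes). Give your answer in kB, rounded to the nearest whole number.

422,500 kB

422.5 MB = 422.5 × 10^6 bytes = 422,500,000 bytes
1 kB = 10^3 bytes = 1,000 bytes
422,500,000 / 1,000 = 422,500 kB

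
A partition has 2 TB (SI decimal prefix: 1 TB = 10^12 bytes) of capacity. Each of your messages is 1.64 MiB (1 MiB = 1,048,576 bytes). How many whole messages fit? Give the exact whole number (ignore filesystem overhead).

1,163,017

Capacity: 2 TB = 2,000,000,000,000 bytes
Per item: 1.64 MiB = 1,719,664.64 bytes
⌊2,000,000,000,000 / 1,719,664.64⌋ = 1,163,017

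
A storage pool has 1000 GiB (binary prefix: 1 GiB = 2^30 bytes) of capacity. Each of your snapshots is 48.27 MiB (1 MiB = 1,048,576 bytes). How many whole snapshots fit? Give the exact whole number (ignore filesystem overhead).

21,214

Capacity: 1000 GiB = 1,073,741,824,000 bytes
Per item: 48.27 MiB = 50,614,763.52 bytes
⌊1,073,741,824,000 / 50,614,763.52⌋ = 21,214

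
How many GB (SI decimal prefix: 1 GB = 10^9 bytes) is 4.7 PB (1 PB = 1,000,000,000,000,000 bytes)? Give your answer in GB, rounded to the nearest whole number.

4,700,000 GB

4.7 PB = 4.7 × 10^15 bytes = 4,700,000,000,000,000 bytes
1 GB = 10^9 bytes = 1,000,000,000 bytes
4,700,000,000,000,000 / 1,000,000,000 = 4,700,000 GB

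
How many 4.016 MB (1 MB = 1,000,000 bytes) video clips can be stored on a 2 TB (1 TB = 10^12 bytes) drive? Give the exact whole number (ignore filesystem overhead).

498,007

Capacity: 2 TB = 2,000,000,000,000 bytes
Per item: 4.016 MB = 4,016,000 bytes
⌊2,000,000,000,000 / 4,016,000⌋ = 498,007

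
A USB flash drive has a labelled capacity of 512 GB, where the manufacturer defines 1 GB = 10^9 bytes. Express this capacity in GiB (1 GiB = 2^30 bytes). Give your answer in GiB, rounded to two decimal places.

476.84 GiB

512 GB × 1,000,000,000 bytes/GB = 512,000,000,000 bytes
1 GiB = 2^30 bytes = 1,073,741,824 bytes
512,000,000,000 / 1,073,741,824 = 476.84 GiB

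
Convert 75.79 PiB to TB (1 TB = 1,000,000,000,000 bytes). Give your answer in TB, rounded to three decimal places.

75.79 PiB = 75.79 × 2^50 bytes = 85,331,953,939,602,472.96 bytes
1 TB = 1,000,000,000,000 bytes
85,331,953,939,602,472.96 / 1,000,000,000,000 = 85,331.954 TB

85,331.954 TB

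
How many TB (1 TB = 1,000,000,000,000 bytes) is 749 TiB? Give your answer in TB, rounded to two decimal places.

823.53 TB

749 TiB = 749 × 2^40 bytes = 823,534,209,204,224 bytes
1 TB = 1,000,000,000,000 bytes
823,534,209,204,224 / 1,000,000,000,000 = 823.53 TB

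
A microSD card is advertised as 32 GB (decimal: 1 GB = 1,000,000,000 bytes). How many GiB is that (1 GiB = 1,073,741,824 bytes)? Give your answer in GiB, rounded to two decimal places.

32 GB × 1,000,000,000 bytes/GB = 32,000,000,000 bytes
1 GiB = 1,073,741,824 bytes
32,000,000,000 / 1,073,741,824 = 29.80 GiB

29.80 GiB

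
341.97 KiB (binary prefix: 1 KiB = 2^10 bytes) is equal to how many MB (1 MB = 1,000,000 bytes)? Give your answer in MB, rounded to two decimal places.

0.35 MB

341.97 KiB = 341.97 × 2^10 bytes = 350,177.28 bytes
1 MB = 1,000,000 bytes
350,177.28 / 1,000,000 = 0.35 MB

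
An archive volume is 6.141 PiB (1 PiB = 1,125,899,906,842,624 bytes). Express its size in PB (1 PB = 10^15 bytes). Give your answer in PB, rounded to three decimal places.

6.914 PB

6.141 PiB = 6.141 × 2^50 bytes = 6,914,151,327,920,553.984 bytes
1 PB = 10^15 bytes = 1,000,000,000,000,000 bytes
6,914,151,327,920,553.984 / 1,000,000,000,000,000 = 6.914 PB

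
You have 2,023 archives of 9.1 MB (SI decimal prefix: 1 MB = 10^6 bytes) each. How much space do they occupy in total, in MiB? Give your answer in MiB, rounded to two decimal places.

17,556.48 MiB

Total = 2,023 × 9.1 MB = 18409.3 MB
= 18409.3 × 1,000,000 bytes = 18,409,300,000 bytes
1 MiB = 1,048,576 bytes
18,409,300,000 / 1,048,576 = 17,556.48 MiB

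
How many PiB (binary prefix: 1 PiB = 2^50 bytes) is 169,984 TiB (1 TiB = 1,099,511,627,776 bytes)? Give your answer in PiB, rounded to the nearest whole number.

169,984 TiB × 1,099,511,627,776 bytes/TiB = 186,899,384,535,875,584 bytes
1 PiB = 2^50 bytes = 1,125,899,906,842,624 bytes
186,899,384,535,875,584 / 1,125,899,906,842,624 = 166 PiB

166 PiB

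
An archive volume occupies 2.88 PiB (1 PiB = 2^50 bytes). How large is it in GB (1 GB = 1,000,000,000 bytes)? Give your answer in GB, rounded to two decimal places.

3,242,591.73 GB

2.88 PiB = 2.88 × 2^50 bytes = 3,242,591,731,706,757.12 bytes
1 GB = 1,000,000,000 bytes
3,242,591,731,706,757.12 / 1,000,000,000 = 3,242,591.73 GB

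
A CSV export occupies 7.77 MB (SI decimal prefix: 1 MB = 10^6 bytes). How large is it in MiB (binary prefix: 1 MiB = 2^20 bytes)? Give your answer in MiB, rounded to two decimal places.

7.77 MB = 7.77 × 10^6 bytes = 7,770,000 bytes
1 MiB = 2^20 bytes = 1,048,576 bytes
7,770,000 / 1,048,576 = 7.41 MiB

7.41 MiB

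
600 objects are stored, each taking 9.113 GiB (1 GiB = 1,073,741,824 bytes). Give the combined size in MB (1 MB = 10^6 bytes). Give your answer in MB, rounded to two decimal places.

Total = 600 × 9.113 GiB = 5467.8 GiB
= 5467.8 × 1,073,741,824 bytes = 5,871,005,545,267.2 bytes
1 MB = 1,000,000 bytes
5,871,005,545,267.2 / 1,000,000 = 5,871,005.55 MB

5,871,005.55 MB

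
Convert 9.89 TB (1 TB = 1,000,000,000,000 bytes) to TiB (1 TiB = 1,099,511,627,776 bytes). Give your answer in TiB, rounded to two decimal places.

8.99 TiB

9.89 TB = 9.89 × 10^12 bytes = 9,890,000,000,000 bytes
1 TiB = 1,099,511,627,776 bytes
9,890,000,000,000 / 1,099,511,627,776 = 8.99 TiB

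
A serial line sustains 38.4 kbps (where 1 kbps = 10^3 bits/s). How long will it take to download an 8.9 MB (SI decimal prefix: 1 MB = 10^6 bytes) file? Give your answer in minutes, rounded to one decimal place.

30.9 minutes

8.9 MB = 8,900,000 bytes = 71,200,000 bits
38.4 kbps = 38,400 bits/s
time = 71,200,000 / 38,400 = 1,854.17 s
1,854.17 s / 60 = 30.9 minutes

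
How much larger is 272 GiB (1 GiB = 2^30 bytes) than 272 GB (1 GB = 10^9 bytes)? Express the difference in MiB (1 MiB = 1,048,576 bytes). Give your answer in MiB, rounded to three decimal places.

272 GiB = 272 × 1,073,741,824 = 292,057,776,128 bytes
272 GB = 272 × 1,000,000,000 = 272,000,000,000 bytes
difference = 20,057,776,128 bytes
20,057,776,128 / 1,048,576 = 19,128.586 MiB

19,128.586 MiB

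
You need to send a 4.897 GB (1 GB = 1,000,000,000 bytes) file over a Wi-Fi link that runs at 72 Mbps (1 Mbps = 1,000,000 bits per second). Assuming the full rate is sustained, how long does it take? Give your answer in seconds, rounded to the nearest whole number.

544 seconds

4.897 GB = 4,897,000,000 bytes = 39,176,000,000 bits
72 Mbps = 72,000,000 bits/s
time = 39,176,000,000 / 72,000,000 = 544 s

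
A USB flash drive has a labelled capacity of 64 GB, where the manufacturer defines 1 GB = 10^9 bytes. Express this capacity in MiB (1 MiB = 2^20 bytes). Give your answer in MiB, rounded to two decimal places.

64 GB = 64 × 10^9 bytes = 64,000,000,000 bytes
1 MiB = 1,048,576 bytes
64,000,000,000 / 1,048,576 = 61,035.16 MiB

61,035.16 MiB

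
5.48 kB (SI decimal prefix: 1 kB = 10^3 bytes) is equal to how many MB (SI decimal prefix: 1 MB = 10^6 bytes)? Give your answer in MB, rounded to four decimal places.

0.0055 MB

5.48 kB = 5.48 × 10^3 bytes = 5,480 bytes
1 MB = 1,000,000 bytes
5,480 / 1,000,000 = 0.0055 MB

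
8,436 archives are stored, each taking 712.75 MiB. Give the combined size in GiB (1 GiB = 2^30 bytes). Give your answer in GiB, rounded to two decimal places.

5,871.83 GiB

Total = 8,436 × 712.75 MiB = 6,012,759 MiB
= 6,012,759 × 1,048,576 bytes = 6,304,834,781,184 bytes
1 GiB = 1,073,741,824 bytes
6,304,834,781,184 / 1,073,741,824 = 5,871.83 GiB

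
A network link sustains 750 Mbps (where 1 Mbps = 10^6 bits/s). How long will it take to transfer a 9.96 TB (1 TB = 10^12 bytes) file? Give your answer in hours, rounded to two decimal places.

9.96 TB = 9,960,000,000,000 bytes = 79,680,000,000,000 bits
750 Mbps = 750,000,000 bits/s
time = 79,680,000,000,000 / 750,000,000 = 106,240.0000 s
106,240.0000 s / 3600 = 29.51 hours

29.51 hours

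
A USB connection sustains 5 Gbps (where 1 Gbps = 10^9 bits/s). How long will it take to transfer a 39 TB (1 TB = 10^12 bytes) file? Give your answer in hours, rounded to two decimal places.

17.33 hours

39 TB = 39,000,000,000,000 bytes = 312,000,000,000,000 bits
5 Gbps = 5,000,000,000 bits/s
time = 312,000,000,000,000 / 5,000,000,000 = 62,400.0000 s
62,400.0000 s / 3600 = 17.33 hours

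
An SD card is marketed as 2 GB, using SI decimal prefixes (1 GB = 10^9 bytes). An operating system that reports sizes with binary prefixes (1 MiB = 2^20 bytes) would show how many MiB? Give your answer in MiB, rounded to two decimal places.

1,907.35 MiB

2 GB × 1,000,000,000 bytes/GB = 2,000,000,000 bytes
1 MiB = 1,048,576 bytes
2,000,000,000 / 1,048,576 = 1,907.35 MiB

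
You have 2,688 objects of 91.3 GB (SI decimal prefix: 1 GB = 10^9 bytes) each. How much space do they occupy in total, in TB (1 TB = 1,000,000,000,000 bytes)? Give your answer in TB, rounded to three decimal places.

Total = 2,688 × 91.3 GB = 245414.4 GB
= 245414.4 × 1,000,000,000 bytes = 245,414,400,000,000 bytes
1 TB = 1,000,000,000,000 bytes
245,414,400,000,000 / 1,000,000,000,000 = 245.414 TB

245.414 TB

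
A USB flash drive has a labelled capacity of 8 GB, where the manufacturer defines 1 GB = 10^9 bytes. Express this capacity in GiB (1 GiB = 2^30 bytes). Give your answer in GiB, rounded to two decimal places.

8 GB = 8 × 10^9 bytes = 8,000,000,000 bytes
1 GiB = 2^30 bytes = 1,073,741,824 bytes
8,000,000,000 / 1,073,741,824 = 7.45 GiB

7.45 GiB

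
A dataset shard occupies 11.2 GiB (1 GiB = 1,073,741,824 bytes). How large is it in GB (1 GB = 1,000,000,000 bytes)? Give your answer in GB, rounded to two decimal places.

11.2 GiB × 1,073,741,824 bytes/GiB = 12,025,908,428.8 bytes
1 GB = 10^9 bytes = 1,000,000,000 bytes
12,025,908,428.8 / 1,000,000,000 = 12.03 GB

12.03 GB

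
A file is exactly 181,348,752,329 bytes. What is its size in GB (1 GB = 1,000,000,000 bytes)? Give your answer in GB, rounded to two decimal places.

181,348,752,329 bytes given.
1 GB = 10^9 bytes = 1,000,000,000 bytes
181,348,752,329 / 1,000,000,000 = 181.35 GB

181.35 GB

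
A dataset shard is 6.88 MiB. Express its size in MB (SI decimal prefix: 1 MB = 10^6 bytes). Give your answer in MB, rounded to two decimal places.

7.21 MB

6.88 MiB × 1,048,576 bytes/MiB = 7,214,202.88 bytes
1 MB = 10^6 bytes = 1,000,000 bytes
7,214,202.88 / 1,000,000 = 7.21 MB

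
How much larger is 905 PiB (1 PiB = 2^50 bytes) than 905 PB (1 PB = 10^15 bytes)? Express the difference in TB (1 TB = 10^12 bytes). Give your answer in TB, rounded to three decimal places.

113,939.416 TB

905 PiB = 905 × 1,125,899,906,842,624 = 1,018,939,415,692,574,720 bytes
905 PB = 905 × 1,000,000,000,000,000 = 905,000,000,000,000,000 bytes
difference = 113,939,415,692,574,720 bytes
113,939,415,692,574,720 / 1,000,000,000,000 = 113,939.416 TB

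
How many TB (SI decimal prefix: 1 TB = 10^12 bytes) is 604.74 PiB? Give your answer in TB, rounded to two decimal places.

680,876.71 TB

604.74 PiB × 1,125,899,906,842,624 bytes/PiB = 680,876,709,664,008,437.76 bytes
1 TB = 1,000,000,000,000 bytes
680,876,709,664,008,437.76 / 1,000,000,000,000 = 680,876.71 TB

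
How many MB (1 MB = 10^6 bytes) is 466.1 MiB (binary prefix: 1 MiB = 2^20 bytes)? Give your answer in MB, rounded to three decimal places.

466.1 MiB = 466.1 × 2^20 bytes = 488,741,273.6 bytes
1 MB = 10^6 bytes = 1,000,000 bytes
488,741,273.6 / 1,000,000 = 488.741 MB

488.741 MB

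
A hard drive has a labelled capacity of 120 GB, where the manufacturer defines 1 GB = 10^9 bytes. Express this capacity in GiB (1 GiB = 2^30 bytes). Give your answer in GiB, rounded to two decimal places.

120 GB = 120 × 10^9 bytes = 120,000,000,000 bytes
1 GiB = 2^30 bytes = 1,073,741,824 bytes
120,000,000,000 / 1,073,741,824 = 111.76 GiB

111.76 GiB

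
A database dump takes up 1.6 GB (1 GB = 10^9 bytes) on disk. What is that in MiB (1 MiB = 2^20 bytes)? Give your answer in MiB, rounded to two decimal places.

1.6 GB × 1,000,000,000 bytes/GB = 1,600,000,000 bytes
1 MiB = 2^20 bytes = 1,048,576 bytes
1,600,000,000 / 1,048,576 = 1,525.88 MiB

1,525.88 MiB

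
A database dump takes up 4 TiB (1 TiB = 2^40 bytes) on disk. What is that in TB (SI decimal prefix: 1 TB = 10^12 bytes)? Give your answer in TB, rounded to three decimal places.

4.398 TB

4 TiB = 4 × 2^40 bytes = 4,398,046,511,104 bytes
1 TB = 10^12 bytes = 1,000,000,000,000 bytes
4,398,046,511,104 / 1,000,000,000,000 = 4.398 TB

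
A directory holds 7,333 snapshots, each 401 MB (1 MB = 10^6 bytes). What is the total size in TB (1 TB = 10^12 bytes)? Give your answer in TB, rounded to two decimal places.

2.94 TB

Total = 7,333 × 401 MB = 2,940,533 MB
= 2,940,533 × 1,000,000 bytes = 2,940,533,000,000 bytes
1 TB = 1,000,000,000,000 bytes
2,940,533,000,000 / 1,000,000,000,000 = 2.94 TB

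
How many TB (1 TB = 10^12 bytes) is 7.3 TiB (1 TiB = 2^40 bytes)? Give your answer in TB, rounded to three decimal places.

8.026 TB

7.3 TiB = 7.3 × 2^40 bytes = 8,026,434,882,764.8 bytes
1 TB = 1,000,000,000,000 bytes
8,026,434,882,764.8 / 1,000,000,000,000 = 8.026 TB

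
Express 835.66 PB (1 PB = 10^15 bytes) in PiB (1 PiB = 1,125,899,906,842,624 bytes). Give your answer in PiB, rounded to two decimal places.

835.66 PB × 1,000,000,000,000,000 bytes/PB = 835,660,000,000,000,000 bytes
1 PiB = 2^50 bytes = 1,125,899,906,842,624 bytes
835,660,000,000,000,000 / 1,125,899,906,842,624 = 742.22 PiB

742.22 PiB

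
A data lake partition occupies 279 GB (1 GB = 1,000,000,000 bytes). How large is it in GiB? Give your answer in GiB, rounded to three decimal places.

279 GB = 279 × 10^9 bytes = 279,000,000,000 bytes
1 GiB = 1,073,741,824 bytes
279,000,000,000 / 1,073,741,824 = 259.839 GiB

259.839 GiB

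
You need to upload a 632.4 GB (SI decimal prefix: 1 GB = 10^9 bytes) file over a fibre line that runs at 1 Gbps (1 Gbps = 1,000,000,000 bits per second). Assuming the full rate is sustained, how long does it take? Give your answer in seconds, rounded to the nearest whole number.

632.4 GB = 632,400,000,000 bytes = 5,059,200,000,000 bits
1 Gbps = 1,000,000,000 bits/s
time = 5,059,200,000,000 / 1,000,000,000 = 5,059 s

5,059 seconds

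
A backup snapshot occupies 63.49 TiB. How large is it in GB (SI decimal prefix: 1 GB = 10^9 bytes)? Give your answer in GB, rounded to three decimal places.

69,807.993 GB

63.49 TiB × 1,099,511,627,776 bytes/TiB = 69,807,993,247,498.24 bytes
1 GB = 10^9 bytes = 1,000,000,000 bytes
69,807,993,247,498.24 / 1,000,000,000 = 69,807.993 GB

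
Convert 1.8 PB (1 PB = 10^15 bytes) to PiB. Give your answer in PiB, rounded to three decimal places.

1.599 PiB

1.8 PB × 1,000,000,000,000,000 bytes/PB = 1,800,000,000,000,000 bytes
1 PiB = 2^50 bytes = 1,125,899,906,842,624 bytes
1,800,000,000,000,000 / 1,125,899,906,842,624 = 1.599 PiB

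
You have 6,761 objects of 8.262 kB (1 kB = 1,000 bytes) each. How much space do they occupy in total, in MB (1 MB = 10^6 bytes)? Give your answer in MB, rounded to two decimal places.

55.86 MB

Total = 6,761 × 8.262 kB = 55859.382 kB
= 55859.382 × 1,000 bytes = 55,859,382 bytes
1 MB = 1,000,000 bytes
55,859,382 / 1,000,000 = 55.86 MB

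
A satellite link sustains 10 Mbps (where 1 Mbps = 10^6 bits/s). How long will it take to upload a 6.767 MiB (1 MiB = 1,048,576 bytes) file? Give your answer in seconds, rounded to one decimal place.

5.7 seconds

6.767 MiB = 7,095,713.792 bytes = 56,765,710.336 bits
10 Mbps = 10,000,000 bits/s
time = 56,765,710.336 / 10,000,000 = 5.7 s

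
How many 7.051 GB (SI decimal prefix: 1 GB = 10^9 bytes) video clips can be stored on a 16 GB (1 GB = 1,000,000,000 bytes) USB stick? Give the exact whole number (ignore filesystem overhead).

2

Capacity: 16 GB = 16,000,000,000 bytes
Per item: 7.051 GB = 7,051,000,000 bytes
⌊16,000,000,000 / 7,051,000,000⌋ = 2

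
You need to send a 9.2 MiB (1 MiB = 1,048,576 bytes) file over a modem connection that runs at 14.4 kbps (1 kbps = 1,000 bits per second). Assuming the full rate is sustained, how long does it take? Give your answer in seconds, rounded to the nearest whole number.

9.2 MiB = 9,646,899.2 bytes = 77,175,193.6 bits
14.4 kbps = 14,400 bits/s
time = 77,175,193.6 / 14,400 = 5,359 s

5,359 seconds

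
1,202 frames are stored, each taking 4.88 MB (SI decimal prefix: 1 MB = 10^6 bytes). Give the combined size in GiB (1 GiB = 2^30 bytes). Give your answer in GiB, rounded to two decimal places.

Total = 1,202 × 4.88 MB = 5865.76 MB
= 5865.76 × 1,000,000 bytes = 5,865,760,000 bytes
1 GiB = 1,073,741,824 bytes
5,865,760,000 / 1,073,741,824 = 5.46 GiB

5.46 GiB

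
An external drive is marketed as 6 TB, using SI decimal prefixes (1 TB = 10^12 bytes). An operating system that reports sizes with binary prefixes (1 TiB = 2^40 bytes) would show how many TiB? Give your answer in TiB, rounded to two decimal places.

5.46 TiB

6 TB = 6 × 10^12 bytes = 6,000,000,000,000 bytes
1 TiB = 1,099,511,627,776 bytes
6,000,000,000,000 / 1,099,511,627,776 = 5.46 TiB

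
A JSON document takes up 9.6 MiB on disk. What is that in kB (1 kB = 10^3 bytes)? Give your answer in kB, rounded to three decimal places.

9.6 MiB = 9.6 × 2^20 bytes = 10,066,329.6 bytes
1 kB = 1,000 bytes
10,066,329.6 / 1,000 = 10,066.330 kB

10,066.330 kB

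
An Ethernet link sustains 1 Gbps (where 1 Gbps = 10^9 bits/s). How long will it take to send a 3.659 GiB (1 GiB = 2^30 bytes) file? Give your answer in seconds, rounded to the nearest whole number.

3.659 GiB = 3,928,821,334.016 bytes = 31,430,570,672.128 bits
1 Gbps = 1,000,000,000 bits/s
time = 31,430,570,672.128 / 1,000,000,000 = 31 s

31 seconds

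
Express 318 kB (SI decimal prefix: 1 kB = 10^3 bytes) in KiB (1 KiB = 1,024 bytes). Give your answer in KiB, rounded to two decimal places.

310.55 KiB

318 kB = 318 × 10^3 bytes = 318,000 bytes
1 KiB = 1,024 bytes
318,000 / 1,024 = 310.55 KiB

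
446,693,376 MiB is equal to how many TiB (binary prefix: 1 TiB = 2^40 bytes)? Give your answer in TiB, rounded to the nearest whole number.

426 TiB

446,693,376 MiB = 446,693,376 × 2^20 bytes = 468,391,953,432,576 bytes
1 TiB = 1,099,511,627,776 bytes
468,391,953,432,576 / 1,099,511,627,776 = 426 TiB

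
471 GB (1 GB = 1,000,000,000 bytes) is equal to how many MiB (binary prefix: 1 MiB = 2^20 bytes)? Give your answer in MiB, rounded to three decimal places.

471 GB = 471 × 10^9 bytes = 471,000,000,000 bytes
1 MiB = 2^20 bytes = 1,048,576 bytes
471,000,000,000 / 1,048,576 = 449,180.603 MiB

449,180.603 MiB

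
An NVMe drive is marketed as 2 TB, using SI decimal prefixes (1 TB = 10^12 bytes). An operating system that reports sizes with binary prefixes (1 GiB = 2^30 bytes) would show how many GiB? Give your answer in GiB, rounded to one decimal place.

1,862.6 GiB

2 TB = 2 × 10^12 bytes = 2,000,000,000,000 bytes
1 GiB = 1,073,741,824 bytes
2,000,000,000,000 / 1,073,741,824 = 1,862.6 GiB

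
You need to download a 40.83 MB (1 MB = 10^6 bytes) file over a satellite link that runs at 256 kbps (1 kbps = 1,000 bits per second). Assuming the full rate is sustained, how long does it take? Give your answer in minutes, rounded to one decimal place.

40.83 MB = 40,830,000 bytes = 326,640,000 bits
256 kbps = 256,000 bits/s
time = 326,640,000 / 256,000 = 1,275.94 s
1,275.94 s / 60 = 21.3 minutes

21.3 minutes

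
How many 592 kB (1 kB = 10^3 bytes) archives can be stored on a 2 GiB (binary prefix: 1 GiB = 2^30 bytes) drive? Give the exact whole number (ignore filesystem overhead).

3,627

Capacity: 2 GiB = 2,147,483,648 bytes
Per item: 592 kB = 592,000 bytes
⌊2,147,483,648 / 592,000⌋ = 3,627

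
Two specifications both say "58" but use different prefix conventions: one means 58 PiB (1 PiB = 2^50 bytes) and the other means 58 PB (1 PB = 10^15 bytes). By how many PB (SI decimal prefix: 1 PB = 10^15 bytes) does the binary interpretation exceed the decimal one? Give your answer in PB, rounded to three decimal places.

7.302 PB

58 PiB = 58 × 1,125,899,906,842,624 = 65,302,194,596,872,192 bytes
58 PB = 58 × 1,000,000,000,000,000 = 58,000,000,000,000,000 bytes
difference = 7,302,194,596,872,192 bytes
7,302,194,596,872,192 / 1,000,000,000,000,000 = 7.302 PB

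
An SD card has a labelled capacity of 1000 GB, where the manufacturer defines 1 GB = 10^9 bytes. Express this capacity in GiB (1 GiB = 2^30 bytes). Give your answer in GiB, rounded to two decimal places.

1000 GB = 1000 × 10^9 bytes = 1,000,000,000,000 bytes
1 GiB = 1,073,741,824 bytes
1,000,000,000,000 / 1,073,741,824 = 931.32 GiB

931.32 GiB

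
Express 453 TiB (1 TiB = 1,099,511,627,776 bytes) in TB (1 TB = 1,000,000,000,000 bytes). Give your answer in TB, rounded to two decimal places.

453 TiB = 453 × 2^40 bytes = 498,078,767,382,528 bytes
1 TB = 1,000,000,000,000 bytes
498,078,767,382,528 / 1,000,000,000,000 = 498.08 TB

498.08 TB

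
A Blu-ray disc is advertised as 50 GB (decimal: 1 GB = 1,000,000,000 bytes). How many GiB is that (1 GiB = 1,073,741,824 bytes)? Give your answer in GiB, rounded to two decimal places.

46.57 GiB

50 GB = 50 × 10^9 bytes = 50,000,000,000 bytes
1 GiB = 2^30 bytes = 1,073,741,824 bytes
50,000,000,000 / 1,073,741,824 = 46.57 GiB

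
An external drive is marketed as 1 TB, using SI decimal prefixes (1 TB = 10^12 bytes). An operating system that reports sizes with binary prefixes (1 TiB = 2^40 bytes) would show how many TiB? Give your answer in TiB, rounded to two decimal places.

0.91 TiB

1 TB × 1,000,000,000,000 bytes/TB = 1,000,000,000,000 bytes
1 TiB = 2^40 bytes = 1,099,511,627,776 bytes
1,000,000,000,000 / 1,099,511,627,776 = 0.91 TiB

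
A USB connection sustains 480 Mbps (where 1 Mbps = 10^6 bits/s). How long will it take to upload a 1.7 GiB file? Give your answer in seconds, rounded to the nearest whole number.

30 seconds

1.7 GiB = 1,825,361,100.8 bytes = 14,602,888,806.4 bits
480 Mbps = 480,000,000 bits/s
time = 14,602,888,806.4 / 480,000,000 = 30 s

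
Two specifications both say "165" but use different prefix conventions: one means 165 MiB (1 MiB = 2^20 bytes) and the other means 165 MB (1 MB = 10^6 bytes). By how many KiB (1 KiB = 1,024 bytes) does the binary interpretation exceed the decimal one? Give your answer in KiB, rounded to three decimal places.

7,827.188 KiB

165 MiB = 165 × 1,048,576 = 173,015,040 bytes
165 MB = 165 × 1,000,000 = 165,000,000 bytes
difference = 8,015,040 bytes
8,015,040 / 1,024 = 7,827.188 KiB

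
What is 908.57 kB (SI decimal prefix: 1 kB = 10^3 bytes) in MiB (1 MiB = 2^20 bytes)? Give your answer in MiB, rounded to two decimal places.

908.57 kB = 908.57 × 10^3 bytes = 908,570 bytes
1 MiB = 2^20 bytes = 1,048,576 bytes
908,570 / 1,048,576 = 0.87 MiB

0.87 MiB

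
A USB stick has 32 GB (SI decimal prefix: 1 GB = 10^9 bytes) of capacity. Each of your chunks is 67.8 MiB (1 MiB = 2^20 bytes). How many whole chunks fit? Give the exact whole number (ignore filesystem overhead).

Capacity: 32 GB = 32,000,000,000 bytes
Per item: 67.8 MiB = 71,093,452.8 bytes
⌊32,000,000,000 / 71,093,452.8⌋ = 450

450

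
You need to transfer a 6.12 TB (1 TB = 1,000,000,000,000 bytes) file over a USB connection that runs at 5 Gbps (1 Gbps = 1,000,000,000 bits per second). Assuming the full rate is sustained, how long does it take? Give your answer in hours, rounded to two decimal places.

6.12 TB = 6,120,000,000,000 bytes = 48,960,000,000,000 bits
5 Gbps = 5,000,000,000 bits/s
time = 48,960,000,000,000 / 5,000,000,000 = 9,792.0000 s
9,792.0000 s / 3600 = 2.72 hours

2.72 hours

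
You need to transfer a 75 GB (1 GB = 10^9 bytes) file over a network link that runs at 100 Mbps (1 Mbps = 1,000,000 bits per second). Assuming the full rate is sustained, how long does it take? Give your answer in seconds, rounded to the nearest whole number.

6,000 seconds

75 GB = 75,000,000,000 bytes = 600,000,000,000 bits
100 Mbps = 100,000,000 bits/s
time = 600,000,000,000 / 100,000,000 = 6,000 s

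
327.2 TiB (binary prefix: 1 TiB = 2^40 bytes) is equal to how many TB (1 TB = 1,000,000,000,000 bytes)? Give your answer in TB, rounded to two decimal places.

359.76 TB

327.2 TiB = 327.2 × 2^40 bytes = 359,760,204,608,307.2 bytes
1 TB = 1,000,000,000,000 bytes
359,760,204,608,307.2 / 1,000,000,000,000 = 359.76 TB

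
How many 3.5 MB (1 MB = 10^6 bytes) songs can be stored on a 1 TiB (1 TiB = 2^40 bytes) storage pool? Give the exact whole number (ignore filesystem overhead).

314,146

Capacity: 1 TiB = 1,099,511,627,776 bytes
Per item: 3.5 MB = 3,500,000 bytes
⌊1,099,511,627,776 / 3,500,000⌋ = 314,146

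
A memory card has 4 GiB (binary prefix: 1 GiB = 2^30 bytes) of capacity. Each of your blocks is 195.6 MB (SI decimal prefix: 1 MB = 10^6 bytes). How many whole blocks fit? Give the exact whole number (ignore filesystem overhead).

21

Capacity: 4 GiB = 4,294,967,296 bytes
Per item: 195.6 MB = 195,600,000 bytes
⌊4,294,967,296 / 195,600,000⌋ = 21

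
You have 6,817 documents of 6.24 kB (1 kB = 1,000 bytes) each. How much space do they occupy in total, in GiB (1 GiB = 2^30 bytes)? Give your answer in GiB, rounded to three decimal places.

Total = 6,817 × 6.24 kB = 42538.08 kB
= 42538.08 × 1,000 bytes = 42,538,080 bytes
1 GiB = 1,073,741,824 bytes
42,538,080 / 1,073,741,824 = 0.040 GiB

0.040 GiB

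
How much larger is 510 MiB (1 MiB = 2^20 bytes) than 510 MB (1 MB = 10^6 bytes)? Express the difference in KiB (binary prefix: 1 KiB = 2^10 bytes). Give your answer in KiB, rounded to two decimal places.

510 MiB = 510 × 1,048,576 = 534,773,760 bytes
510 MB = 510 × 1,000,000 = 510,000,000 bytes
difference = 24,773,760 bytes
24,773,760 / 1,024 = 24,193.13 KiB

24,193.13 KiB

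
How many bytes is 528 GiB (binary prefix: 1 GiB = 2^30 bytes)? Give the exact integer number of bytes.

566,935,683,072 bytes

528 × 1,073,741,824 = 566,935,683,072 bytes  (1 GiB = 2^30 bytes)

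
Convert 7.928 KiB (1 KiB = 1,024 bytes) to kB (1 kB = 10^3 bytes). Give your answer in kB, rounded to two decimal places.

8.12 kB

7.928 KiB × 1,024 bytes/KiB = 8,118.272 bytes
1 kB = 1,000 bytes
8,118.272 / 1,000 = 8.12 kB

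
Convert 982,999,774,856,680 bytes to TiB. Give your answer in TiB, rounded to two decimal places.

982,999,774,856,680 bytes given.
1 TiB = 2^40 bytes = 1,099,511,627,776 bytes
982,999,774,856,680 / 1,099,511,627,776 = 894.03 TiB

894.03 TiB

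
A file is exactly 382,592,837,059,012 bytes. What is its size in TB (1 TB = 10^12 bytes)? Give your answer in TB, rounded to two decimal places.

382.59 TB

382,592,837,059,012 bytes given.
1 TB = 1,000,000,000,000 bytes
382,592,837,059,012 / 1,000,000,000,000 = 382.59 TB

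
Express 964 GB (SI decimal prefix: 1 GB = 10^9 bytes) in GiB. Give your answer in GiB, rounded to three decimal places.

964 GB = 964 × 10^9 bytes = 964,000,000,000 bytes
1 GiB = 1,073,741,824 bytes
964,000,000,000 / 1,073,741,824 = 897.795 GiB

897.795 GiB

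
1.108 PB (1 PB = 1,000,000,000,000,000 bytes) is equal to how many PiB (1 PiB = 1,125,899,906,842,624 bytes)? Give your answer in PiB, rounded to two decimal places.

0.98 PiB

1.108 PB × 1,000,000,000,000,000 bytes/PB = 1,108,000,000,000,000 bytes
1 PiB = 1,125,899,906,842,624 bytes
1,108,000,000,000,000 / 1,125,899,906,842,624 = 0.98 PiB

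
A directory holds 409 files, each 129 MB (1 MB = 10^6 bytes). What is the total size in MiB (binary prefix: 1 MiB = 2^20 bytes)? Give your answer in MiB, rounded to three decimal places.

50,316.811 MiB

Total = 409 × 129 MB = 52,761 MB
= 52,761 × 1,000,000 bytes = 52,761,000,000 bytes
1 MiB = 1,048,576 bytes
52,761,000,000 / 1,048,576 = 50,316.811 MiB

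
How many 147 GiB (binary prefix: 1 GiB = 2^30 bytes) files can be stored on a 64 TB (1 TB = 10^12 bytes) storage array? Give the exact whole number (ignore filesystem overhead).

Capacity: 64 TB = 64,000,000,000,000 bytes
Per item: 147 GiB = 157,840,048,128 bytes
⌊64,000,000,000,000 / 157,840,048,128⌋ = 405

405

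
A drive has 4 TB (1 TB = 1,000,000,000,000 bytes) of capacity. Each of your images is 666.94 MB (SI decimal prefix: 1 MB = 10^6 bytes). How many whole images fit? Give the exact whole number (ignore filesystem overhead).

Capacity: 4 TB = 4,000,000,000,000 bytes
Per item: 666.94 MB = 666,940,000 bytes
⌊4,000,000,000,000 / 666,940,000⌋ = 5,997

5,997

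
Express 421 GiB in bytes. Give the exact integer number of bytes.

452,045,307,904 bytes

421 × 1,073,741,824 = 452,045,307,904 bytes  (1 GiB = 2^30 bytes)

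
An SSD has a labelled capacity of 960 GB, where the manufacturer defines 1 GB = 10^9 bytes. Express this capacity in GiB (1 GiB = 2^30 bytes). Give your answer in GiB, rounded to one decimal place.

960 GB = 960 × 10^9 bytes = 960,000,000,000 bytes
1 GiB = 2^30 bytes = 1,073,741,824 bytes
960,000,000,000 / 1,073,741,824 = 894.1 GiB

894.1 GiB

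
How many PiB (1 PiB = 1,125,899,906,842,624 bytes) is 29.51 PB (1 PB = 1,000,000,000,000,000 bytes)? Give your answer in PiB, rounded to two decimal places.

29.51 PB = 29.51 × 10^15 bytes = 29,510,000,000,000,000 bytes
1 PiB = 1,125,899,906,842,624 bytes
29,510,000,000,000,000 / 1,125,899,906,842,624 = 26.21 PiB

26.21 PiB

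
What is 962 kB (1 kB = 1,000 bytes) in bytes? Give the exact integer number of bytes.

962 × 1,000 = 962,000 bytes  (1 kB = 10^3 bytes)

962,000 bytes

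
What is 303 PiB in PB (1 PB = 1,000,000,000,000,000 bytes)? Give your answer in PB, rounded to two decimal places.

341.15 PB

303 PiB × 1,125,899,906,842,624 bytes/PiB = 341,147,671,773,315,072 bytes
1 PB = 10^15 bytes = 1,000,000,000,000,000 bytes
341,147,671,773,315,072 / 1,000,000,000,000,000 = 341.15 PB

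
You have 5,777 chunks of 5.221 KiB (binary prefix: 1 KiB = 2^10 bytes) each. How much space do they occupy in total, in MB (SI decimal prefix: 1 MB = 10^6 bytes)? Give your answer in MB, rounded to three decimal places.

30.886 MB

Total = 5,777 × 5.221 KiB = 30161.717 KiB
= 30161.717 × 1,024 bytes = 30,885,598.208 bytes
1 MB = 1,000,000 bytes
30,885,598.208 / 1,000,000 = 30.886 MB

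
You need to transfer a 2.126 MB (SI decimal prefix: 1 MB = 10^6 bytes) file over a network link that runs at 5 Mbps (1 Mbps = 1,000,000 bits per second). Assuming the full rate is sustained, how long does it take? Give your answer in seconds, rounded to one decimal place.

2.126 MB = 2,126,000 bytes = 17,008,000 bits
5 Mbps = 5,000,000 bits/s
time = 17,008,000 / 5,000,000 = 3.4 s

3.4 seconds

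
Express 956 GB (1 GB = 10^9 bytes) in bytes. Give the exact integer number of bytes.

956 × 1,000,000,000 = 956,000,000,000 bytes

956,000,000,000 bytes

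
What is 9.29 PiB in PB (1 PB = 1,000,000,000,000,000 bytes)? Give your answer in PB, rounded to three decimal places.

10.460 PB

9.29 PiB = 9.29 × 2^50 bytes = 10,459,610,134,567,976.96 bytes
1 PB = 10^15 bytes = 1,000,000,000,000,000 bytes
10,459,610,134,567,976.96 / 1,000,000,000,000,000 = 10.460 PB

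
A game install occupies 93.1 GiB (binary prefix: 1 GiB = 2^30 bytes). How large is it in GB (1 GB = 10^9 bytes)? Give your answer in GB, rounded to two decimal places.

99.97 GB

93.1 GiB = 93.1 × 2^30 bytes = 99,965,363,814.4 bytes
1 GB = 10^9 bytes = 1,000,000,000 bytes
99,965,363,814.4 / 1,000,000,000 = 99.97 GB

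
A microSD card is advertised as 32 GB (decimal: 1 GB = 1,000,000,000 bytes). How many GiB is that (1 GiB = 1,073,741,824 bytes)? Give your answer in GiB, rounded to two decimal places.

32 GB = 32 × 10^9 bytes = 32,000,000,000 bytes
1 GiB = 2^30 bytes = 1,073,741,824 bytes
32,000,000,000 / 1,073,741,824 = 29.80 GiB

29.80 GiB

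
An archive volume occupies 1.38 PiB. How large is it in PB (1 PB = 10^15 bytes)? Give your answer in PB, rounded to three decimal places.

1.554 PB

1.38 PiB × 1,125,899,906,842,624 bytes/PiB = 1,553,741,871,442,821.12 bytes
1 PB = 1,000,000,000,000,000 bytes
1,553,741,871,442,821.12 / 1,000,000,000,000,000 = 1.554 PB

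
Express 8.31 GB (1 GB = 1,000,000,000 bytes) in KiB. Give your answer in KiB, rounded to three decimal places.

8,115,234.375 KiB

8.31 GB × 1,000,000,000 bytes/GB = 8,310,000,000 bytes
1 KiB = 2^10 bytes = 1,024 bytes
8,310,000,000 / 1,024 = 8,115,234.375 KiB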